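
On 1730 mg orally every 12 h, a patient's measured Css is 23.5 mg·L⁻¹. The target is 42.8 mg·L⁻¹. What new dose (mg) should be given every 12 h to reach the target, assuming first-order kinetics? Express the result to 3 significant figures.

3150 mg

For first-order elimination, Css ∝ F·D/(CL·τ); F and CL are unchanged, so Css ∝ D/τ.
D₂ = D₁ × (Css,target / Css,current) = 1730 × 42.8/23.5 = 3151 mg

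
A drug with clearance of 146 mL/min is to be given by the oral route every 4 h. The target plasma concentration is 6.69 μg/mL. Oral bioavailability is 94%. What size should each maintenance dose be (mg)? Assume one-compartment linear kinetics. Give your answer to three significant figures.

CL = 146 mL/min × 60/1000 = 8.760 L/h
D = CL × Css × τ / F = 8.760 × 6.69 × 4 / 0.94 = 249.4 mg

249 mg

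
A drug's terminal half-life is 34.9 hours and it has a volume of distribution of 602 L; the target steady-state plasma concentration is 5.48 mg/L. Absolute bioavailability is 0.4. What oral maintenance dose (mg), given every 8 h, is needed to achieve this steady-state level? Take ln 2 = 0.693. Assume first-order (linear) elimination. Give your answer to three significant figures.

1310 mg

CL = 0.693 × Vd / t½ = 0.693 × 602.0 / 34.9 = 11.95 L/h
D = CL × Css × τ / F = 11.95 × 5.48 × 8 / 0.4 = 1310 mg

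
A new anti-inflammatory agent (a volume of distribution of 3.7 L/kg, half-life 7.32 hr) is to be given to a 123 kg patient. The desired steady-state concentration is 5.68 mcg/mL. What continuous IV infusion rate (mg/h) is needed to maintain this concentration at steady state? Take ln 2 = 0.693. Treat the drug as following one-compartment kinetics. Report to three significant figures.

Vd(total) = 123 kg × 3.7 L/kg = 455.1 L
k = 0.693/7.32 = 0.09467 h⁻¹, so CL = k·Vd = 0.09467 × 455.1 = 43.08 L/h
Infusion rate = CL × Css = 43.08 × 5.68 = 244.7 mg/h

245 mg/h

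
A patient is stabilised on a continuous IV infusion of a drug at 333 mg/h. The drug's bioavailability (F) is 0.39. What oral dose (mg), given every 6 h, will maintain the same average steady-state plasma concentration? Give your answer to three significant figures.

5120 mg

To maintain the same Css, the systemic dosing rate must be unchanged: F·D/τ = infusion rate.
D = rate × τ / F = 333 × 6 / 0.39 = 5123 mg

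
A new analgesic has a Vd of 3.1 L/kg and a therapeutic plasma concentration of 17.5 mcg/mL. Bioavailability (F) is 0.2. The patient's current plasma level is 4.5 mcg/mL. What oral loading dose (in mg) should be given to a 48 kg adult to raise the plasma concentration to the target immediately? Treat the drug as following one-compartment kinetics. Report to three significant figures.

Vd(total) = 48 kg × 3.1 L/kg = 148.8 L
Concentration deficit ΔC = 17.5 − 4.5 = 13.00 mg/L
LD = Vd × ΔC / F = 148.8 × 13.00 / 0.2 = 9672 mg

9670 mg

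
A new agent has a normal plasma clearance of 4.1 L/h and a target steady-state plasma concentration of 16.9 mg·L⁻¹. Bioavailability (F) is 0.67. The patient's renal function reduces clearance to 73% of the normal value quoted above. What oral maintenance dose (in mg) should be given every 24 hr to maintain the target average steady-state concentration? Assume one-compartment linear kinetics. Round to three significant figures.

Patient clearance = 0.73 × 4.100 = 2.993 L/h
At steady state, dose per interval replaces the amount cleared in that interval: F·D/τ = CL·Css.
D = CL × Css × τ / F = 2.993 × 16.9 × 24 / 0.67 = 1812 mg

1810 mg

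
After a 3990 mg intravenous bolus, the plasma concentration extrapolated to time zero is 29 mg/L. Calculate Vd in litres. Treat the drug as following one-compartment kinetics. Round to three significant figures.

Immediately after an IV bolus, C₀ = Dose / Vd, so Vd = Dose / C₀.
Vd = 3990 / 29 = 137.6 L

138 L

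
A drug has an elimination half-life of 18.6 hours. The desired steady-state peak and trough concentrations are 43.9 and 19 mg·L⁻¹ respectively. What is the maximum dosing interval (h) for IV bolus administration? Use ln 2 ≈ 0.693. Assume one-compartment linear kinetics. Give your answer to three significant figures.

22.5 h

k = 0.693 / t½ = 0.693 / 18.6 = 0.03726 h⁻¹
Between IV bolus doses, concentration decays as C = C₀·e^(−kτ), so C_peak/C_trough = e^(kτ).
τ_max = ln(C_peak/C_trough) / k = ln(43.9/19) / 0.03726 = 0.8375 / 0.03726 = 22.48 h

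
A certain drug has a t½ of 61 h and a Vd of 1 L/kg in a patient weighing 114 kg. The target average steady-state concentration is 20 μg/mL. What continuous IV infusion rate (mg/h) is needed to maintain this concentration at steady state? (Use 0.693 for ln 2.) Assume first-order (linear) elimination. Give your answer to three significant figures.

25.9 mg/h

Vd = 1 L/kg × 114 kg = 114.0 L
CL = 0.693 × Vd / t½ = 0.693 × 114.0 / 61 = 1.295 L/h
Infusion rate = CL × Css = 1.295 × 20 = 25.90 mg/h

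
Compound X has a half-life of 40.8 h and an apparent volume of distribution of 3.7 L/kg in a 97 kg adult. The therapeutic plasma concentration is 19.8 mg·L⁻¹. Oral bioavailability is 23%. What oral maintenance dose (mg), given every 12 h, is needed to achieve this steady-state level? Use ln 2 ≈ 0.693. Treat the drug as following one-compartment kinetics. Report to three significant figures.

Total Vd = 3.7 × 97 = 358.9 L
k = 0.693/40.8 = 0.01699 h⁻¹, so CL = k·Vd = 0.01699 × 358.9 = 6.098 L/h
D = CL × Css × τ / F = 6.098 × 19.8 × 12 / 0.23 = 6299 mg

6300 mg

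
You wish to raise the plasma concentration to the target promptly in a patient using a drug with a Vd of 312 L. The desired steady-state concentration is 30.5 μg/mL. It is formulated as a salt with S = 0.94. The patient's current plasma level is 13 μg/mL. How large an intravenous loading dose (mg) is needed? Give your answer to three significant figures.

5810 mg

Concentration deficit ΔC = 30.5 − 13 = 17.50 mg/L
LD = Vd × ΔC / S = 312.0 × 17.50 / 0.94 = 5809 mg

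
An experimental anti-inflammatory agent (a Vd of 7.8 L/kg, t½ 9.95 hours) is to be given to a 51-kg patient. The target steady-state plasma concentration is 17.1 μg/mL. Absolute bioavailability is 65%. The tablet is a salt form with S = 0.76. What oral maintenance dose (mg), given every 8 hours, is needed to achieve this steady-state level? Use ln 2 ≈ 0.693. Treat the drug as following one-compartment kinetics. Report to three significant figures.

Vd = 7.8 L/kg × 51 kg = 397.8 L
CL = ln 2 · Vd / t½ = 0.693 × 397.8 / 9.95 = 27.71 L/h
D = CL × Css × τ / F / S = 27.71 × 17.1 × 8 / 0.65 / 0.76 = 7674 mg

7670 mg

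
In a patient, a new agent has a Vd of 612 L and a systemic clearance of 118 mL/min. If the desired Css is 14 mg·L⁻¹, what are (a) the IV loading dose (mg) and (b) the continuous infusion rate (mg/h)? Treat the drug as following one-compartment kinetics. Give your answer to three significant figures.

LD = Vd · C_target = 612.0 × 14 = 8568 mg
CL = 118 mL/min × 60/1000 = 7.080 L/h
Maintenance: replace elimination → rate = CL × Css = 7.080 × 14 = 99.12 mg/h

(a) 8570 mg; (b) 99.1 mg/h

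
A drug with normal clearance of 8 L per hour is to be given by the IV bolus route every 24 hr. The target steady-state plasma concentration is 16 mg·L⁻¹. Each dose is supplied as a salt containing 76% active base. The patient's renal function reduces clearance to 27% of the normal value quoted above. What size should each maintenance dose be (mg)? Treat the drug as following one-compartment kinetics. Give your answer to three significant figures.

1090 mg

Patient clearance = 0.27 × 8.000 = 2.160 L/h
At steady state, dose per interval replaces the amount cleared in that interval: S·D/τ = CL·Css.
D = CL × Css × τ / S = 2.160 × 16 × 24 / 0.76 = 1091 mg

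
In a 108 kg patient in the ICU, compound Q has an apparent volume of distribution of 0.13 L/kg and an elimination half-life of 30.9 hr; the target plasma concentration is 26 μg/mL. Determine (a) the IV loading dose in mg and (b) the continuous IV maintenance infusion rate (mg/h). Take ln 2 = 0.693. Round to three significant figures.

(a) 365 mg; (b) 8.19 mg/h

Vd = 0.13 L/kg × 108 kg = 14.04 L
LD = Vd × C = 14.04 × 26 = 365.0 mg
CL = 0.693 × Vd / t½ = 0.693 × 14.04 / 30.9 = 0.3149 L/h
Infusion rate = CL × Css = 0.3149 × 26 = 8.187 mg/h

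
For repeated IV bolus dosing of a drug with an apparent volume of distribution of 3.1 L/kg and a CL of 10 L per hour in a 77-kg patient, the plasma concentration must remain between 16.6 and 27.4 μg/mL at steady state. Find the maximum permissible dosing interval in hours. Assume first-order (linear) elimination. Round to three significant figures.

12.0 h

Total Vd = 3.1 × 77 = 238.7 L
k = CL / Vd = 10.00 / 238.7 = 0.04189 h⁻¹
Between IV bolus doses, concentration decays as C = C₀·e^(−kτ), so C_peak/C_trough = e^(kτ).
τ_max = ln(C_peak/C_trough) / k = ln(27.4/16.6) / 0.04189 = 0.5011 / 0.04189 = 11.96 h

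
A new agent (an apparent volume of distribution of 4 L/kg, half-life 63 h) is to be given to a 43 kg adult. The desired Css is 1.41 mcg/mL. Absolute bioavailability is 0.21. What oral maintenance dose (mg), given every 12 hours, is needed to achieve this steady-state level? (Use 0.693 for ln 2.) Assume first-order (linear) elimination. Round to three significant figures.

Total Vd = 4 × 43 = 172.0 L
k = 0.693/63 = 0.01100 h⁻¹, so CL = k·Vd = 0.01100 × 172.0 = 1.892 L/h
D = CL × Css × τ / F = 1.892 × 1.41 × 12 / 0.21 = 152.4 mg

152 mg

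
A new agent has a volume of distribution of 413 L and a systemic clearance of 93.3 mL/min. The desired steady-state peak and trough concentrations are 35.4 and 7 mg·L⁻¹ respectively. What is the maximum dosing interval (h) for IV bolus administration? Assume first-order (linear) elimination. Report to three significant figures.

CL = 93.3 mL/min × 60/1000 = 5.598 L/h
k = CL / Vd = 5.598 / 413.0 = 0.01355 h⁻¹
Between IV bolus doses, concentration decays as C = C₀·e^(−kτ), so C_peak/C_trough = e^(kτ).
τ_max = ln(C_peak/C_trough) / k = ln(35.4/7) / 0.01355 = 1.621 / 0.01355 = 119.6 h

120 h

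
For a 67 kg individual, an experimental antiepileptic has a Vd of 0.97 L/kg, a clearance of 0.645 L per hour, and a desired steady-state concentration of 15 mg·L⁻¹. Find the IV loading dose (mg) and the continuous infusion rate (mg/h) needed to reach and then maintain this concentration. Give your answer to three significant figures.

(a) 975 mg; (b) 9.68 mg/h

Vd(total) = 67 kg × 0.97 L/kg = 64.99 L
LD = Vd · C_target = 64.99 × 15 = 974.9 mg
Maintenance: replace elimination → rate = CL × Css = 0.6450 × 15 = 9.675 mg/h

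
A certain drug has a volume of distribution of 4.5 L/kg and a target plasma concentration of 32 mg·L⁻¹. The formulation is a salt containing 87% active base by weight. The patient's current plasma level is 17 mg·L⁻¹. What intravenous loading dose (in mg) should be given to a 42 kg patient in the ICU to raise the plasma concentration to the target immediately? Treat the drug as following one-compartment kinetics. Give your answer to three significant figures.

Vd = 4.5 L/kg × 42 kg = 189.0 L
The loading dose fills Vd to the target concentration.
Concentration deficit ΔC = 32 − 17 = 15.00 mg/L
LD = Vd × ΔC / S = 189.0 × 15.00 / 0.87 = 3259 mg

3260 mg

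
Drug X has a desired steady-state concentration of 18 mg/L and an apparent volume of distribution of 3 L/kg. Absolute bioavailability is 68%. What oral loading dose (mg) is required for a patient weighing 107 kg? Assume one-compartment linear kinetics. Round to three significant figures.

Vd(total) = 107 kg × 3 L/kg = 321.0 L
The loading dose fills Vd to the target concentration.
LD = Vd × C / F = 321.0 × 18.00 / 0.68 = 8497 mg

8500 mg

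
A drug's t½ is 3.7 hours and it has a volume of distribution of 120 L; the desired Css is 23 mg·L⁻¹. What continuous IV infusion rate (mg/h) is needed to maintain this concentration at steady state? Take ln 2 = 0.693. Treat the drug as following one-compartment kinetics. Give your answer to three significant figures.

CL = ln 2 · Vd / t½ = 0.693 × 120.0 / 3.7 = 22.48 L/h
Infusion rate = CL × Css = 22.48 × 23 = 517.0 mg/h

517 mg/h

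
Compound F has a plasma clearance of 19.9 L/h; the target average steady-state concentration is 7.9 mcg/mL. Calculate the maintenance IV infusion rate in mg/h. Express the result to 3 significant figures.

At steady state, infusion rate equals elimination rate: rate in = CL × Css.
R₀ = 19.90 × 7.9 = 157.2 mg/h

157 mg/h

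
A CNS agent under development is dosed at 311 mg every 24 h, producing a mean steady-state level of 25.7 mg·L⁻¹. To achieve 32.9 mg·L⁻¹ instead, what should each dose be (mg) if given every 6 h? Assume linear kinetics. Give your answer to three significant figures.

99.5 mg

With linear kinetics, Css is proportional to dose rate (D/τ) at fixed clearance.
D₂ = D₁ × (Css,target / Css,current) × (τ₂/τ₁) = 311 × (32.9/25.7) × (6/24) = 99.53 mg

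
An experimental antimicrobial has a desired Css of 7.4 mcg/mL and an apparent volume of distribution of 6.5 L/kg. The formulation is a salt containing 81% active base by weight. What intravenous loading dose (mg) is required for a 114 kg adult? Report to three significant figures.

6770 mg

Vd(total) = 114 kg × 6.5 L/kg = 741.0 L
LD = Vd × C / S = 741.0 × 7.400 / 0.81 = 6770 mg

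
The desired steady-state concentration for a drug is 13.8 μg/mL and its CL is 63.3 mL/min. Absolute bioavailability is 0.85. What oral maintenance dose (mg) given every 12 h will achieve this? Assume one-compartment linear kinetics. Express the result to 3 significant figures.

CL = 63.3 mL/min × 60/1000 = 3.798 L/h
D = CL × Css × τ / F = 3.798 × 13.8 × 12 / 0.85 = 739.9 mg

740 mg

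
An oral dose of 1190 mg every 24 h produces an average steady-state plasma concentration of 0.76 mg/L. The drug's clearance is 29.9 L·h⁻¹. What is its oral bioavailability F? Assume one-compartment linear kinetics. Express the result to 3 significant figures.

F·D/τ = CL·Css at steady state → F = CL·Css·τ / D.
F = 29.9 × 0.76 × 24 / 1190 = 0.458

0.458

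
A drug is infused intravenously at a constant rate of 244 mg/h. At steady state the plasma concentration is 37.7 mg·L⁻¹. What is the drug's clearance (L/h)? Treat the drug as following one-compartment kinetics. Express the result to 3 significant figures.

At steady state, infusion rate = CL × Css, so CL = rate / Css.
CL = 244 / 37.7 = 6.472 L/h

6.47 L/h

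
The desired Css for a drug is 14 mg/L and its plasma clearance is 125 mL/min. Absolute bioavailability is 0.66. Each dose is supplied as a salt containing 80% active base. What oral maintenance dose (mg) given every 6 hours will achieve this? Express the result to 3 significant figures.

CL = 125 mL/min = 125 × 0.06 = 7.500 L/h
D = CL × Css × τ / F / S = 7.500 × 14 × 6 / 0.66 / 0.8 = 1193 mg

1190 mg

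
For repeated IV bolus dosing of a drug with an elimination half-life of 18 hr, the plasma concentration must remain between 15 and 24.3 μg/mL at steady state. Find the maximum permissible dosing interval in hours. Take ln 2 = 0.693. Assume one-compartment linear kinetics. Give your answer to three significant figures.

12.5 h

k = 0.693 / t½ = 0.693 / 18 = 0.03850 h⁻¹
Between IV bolus doses, concentration decays as C = C₀·e^(−kτ), so C_peak/C_trough = e^(kτ).
τ_max = ln(C_peak/C_trough) / k = ln(24.3/15) / 0.03850 = 0.4824 / 0.03850 = 12.53 h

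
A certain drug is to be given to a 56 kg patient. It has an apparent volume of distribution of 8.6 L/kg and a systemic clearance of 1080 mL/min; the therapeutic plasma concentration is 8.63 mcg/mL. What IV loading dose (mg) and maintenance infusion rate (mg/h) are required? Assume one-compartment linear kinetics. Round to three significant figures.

Vd = 8.6 L/kg × 56 kg = 481.6 L
Loading dose = Vd × C = 481.6 × 8.63 = 4156 mg
CL = 1080 mL/min × 60/1000 = 64.80 L/h
Maintenance: replace elimination → rate = CL × Css = 64.80 × 8.63 = 559.2 mg/h

(a) 4160 mg; (b) 559 mg/h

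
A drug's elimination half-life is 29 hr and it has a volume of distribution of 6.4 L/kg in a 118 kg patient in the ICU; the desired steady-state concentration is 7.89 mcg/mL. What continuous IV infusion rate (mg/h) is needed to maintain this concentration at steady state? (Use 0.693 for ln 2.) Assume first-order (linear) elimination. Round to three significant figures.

Total Vd = 6.4 × 118 = 755.2 L
CL = 0.693 × Vd / t½ = 0.693 × 755.2 / 29 = 18.05 L/h
Infusion rate = CL × Css = 18.05 × 7.89 = 142.4 mg/h

142 mg/h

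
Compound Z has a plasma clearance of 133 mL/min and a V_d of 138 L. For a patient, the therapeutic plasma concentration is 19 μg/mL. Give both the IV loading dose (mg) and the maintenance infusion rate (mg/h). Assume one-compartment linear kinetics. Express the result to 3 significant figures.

(a) 2620 mg; (b) 152 mg/h

LD = Vd · C_target = 138.0 × 19 = 2622 mg
CL = 133 mL/min = 133 × 0.06 = 7.980 L/h
Infusion rate = 7.980 L/h × 19 mg/L = 151.6 mg/h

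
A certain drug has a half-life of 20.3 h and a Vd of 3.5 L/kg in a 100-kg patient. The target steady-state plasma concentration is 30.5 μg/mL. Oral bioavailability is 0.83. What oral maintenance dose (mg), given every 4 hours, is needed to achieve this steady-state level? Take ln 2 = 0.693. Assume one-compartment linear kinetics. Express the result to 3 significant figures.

Vd(total) = 100 kg × 3.5 L/kg = 350.0 L
CL = ln 2 · Vd / t½ = 0.693 × 350.0 / 20.3 = 11.95 L/h
D = CL × Css × τ / F = 11.95 × 30.5 × 4 / 0.83 = 1757 mg

1760 mg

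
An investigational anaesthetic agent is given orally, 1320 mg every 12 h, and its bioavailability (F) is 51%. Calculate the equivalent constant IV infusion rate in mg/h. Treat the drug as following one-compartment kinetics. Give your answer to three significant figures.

Equivalent systemic input: infusion rate = F·D/τ.
Rate = 0.51 × 1320 / 12 = 56.10 mg/h

56.1 mg/h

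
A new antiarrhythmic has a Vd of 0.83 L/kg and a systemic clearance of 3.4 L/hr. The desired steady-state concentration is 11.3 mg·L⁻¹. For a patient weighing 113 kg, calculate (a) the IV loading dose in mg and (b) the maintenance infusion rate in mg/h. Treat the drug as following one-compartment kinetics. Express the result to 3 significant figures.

Total Vd = 0.83 × 113 = 93.79 L
Loading dose = Vd × C = 93.79 × 11.3 = 1060 mg
Infusion rate = 3.400 L/h × 11.3 mg/L = 38.42 mg/h

(a) 1060 mg; (b) 38.4 mg/h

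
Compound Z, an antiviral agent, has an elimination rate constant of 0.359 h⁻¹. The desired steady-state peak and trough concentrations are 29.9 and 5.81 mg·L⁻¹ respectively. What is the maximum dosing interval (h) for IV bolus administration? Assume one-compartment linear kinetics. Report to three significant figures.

Between IV bolus doses, concentration decays as C = C₀·e^(−kτ), so C_peak/C_trough = e^(kτ).
τ_max = ln(C_peak/C_trough) / k = ln(29.9/5.81) / 0.3590 = 1.638 / 0.3590 = 4.563 h

4.56 h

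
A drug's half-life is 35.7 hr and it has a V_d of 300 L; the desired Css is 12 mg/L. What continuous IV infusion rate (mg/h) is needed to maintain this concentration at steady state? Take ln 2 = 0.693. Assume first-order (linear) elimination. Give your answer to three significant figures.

69.9 mg/h

CL = ln 2 · Vd / t½ = 0.693 × 300.0 / 35.7 = 5.824 L/h
Infusion rate = CL × Css = 5.824 × 12 = 69.89 mg/h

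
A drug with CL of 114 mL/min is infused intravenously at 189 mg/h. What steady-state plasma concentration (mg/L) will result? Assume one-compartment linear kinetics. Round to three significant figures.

CL = 114 mL/min = 114 × 0.06 = 6.840 L/h
Css = rate / CL = 189 / 6.840 = 27.63 mg/L

27.6 mg/L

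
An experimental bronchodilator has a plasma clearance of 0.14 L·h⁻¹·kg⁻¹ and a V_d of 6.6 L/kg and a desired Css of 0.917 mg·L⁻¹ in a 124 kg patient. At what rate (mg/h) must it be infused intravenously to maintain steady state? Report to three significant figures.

CL = 0.14 L·h⁻¹·kg⁻¹ × 124 kg = 17.36 L/h
Maintenance depends on clearance, not Vd — rate in must match rate out.
Infusion rate = CL · Css = 17.36 L/h × 0.917 mg/L = 15.92 mg/h

15.9 mg/h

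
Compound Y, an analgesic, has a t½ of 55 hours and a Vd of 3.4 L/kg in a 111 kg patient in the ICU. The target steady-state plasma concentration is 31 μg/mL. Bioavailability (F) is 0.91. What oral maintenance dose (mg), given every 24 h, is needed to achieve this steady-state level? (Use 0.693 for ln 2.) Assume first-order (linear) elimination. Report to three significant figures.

Vd(total) = 111 kg × 3.4 L/kg = 377.4 L
CL = 0.693 × Vd / t½ = 0.693 × 377.4 / 55 = 4.755 L/h
D = CL × Css × τ / F = 4.755 × 31 × 24 / 0.91 = 3888 mg

3890 mg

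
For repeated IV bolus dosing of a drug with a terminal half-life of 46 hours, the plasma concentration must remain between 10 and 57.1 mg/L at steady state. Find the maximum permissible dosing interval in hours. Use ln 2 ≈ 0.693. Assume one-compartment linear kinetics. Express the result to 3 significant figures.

116 h

k = 0.693 / t½ = 0.693 / 46 = 0.01507 h⁻¹
Between IV bolus doses, concentration decays as C = C₀·e^(−kτ), so C_peak/C_trough = e^(kτ).
τ_max = ln(C_peak/C_trough) / k = ln(57.1/10) / 0.01507 = 1.742 / 0.01507 = 115.6 h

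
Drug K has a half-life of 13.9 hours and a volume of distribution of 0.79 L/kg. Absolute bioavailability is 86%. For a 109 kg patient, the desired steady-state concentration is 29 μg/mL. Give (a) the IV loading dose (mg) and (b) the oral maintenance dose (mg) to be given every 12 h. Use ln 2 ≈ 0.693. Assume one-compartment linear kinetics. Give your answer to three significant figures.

Vd(total) = 109 kg × 0.79 L/kg = 86.11 L
LD = Vd × C = 86.11 × 29 = 2497 mg
CL = 0.693 × Vd / t½ = 0.693 × 86.11 / 13.9 = 4.293 L/h
D = CL × Css × τ / F = 4.293 × 29 × 12 / 0.86 = 1737 mg

(a) 2500 mg; (b) 1740 mg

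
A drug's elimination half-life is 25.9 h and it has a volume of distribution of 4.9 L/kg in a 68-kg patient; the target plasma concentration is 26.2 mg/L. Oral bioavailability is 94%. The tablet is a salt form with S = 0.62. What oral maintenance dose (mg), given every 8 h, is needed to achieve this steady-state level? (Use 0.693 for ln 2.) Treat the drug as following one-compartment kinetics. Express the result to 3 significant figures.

3210 mg

Vd = 4.9 L/kg × 68 kg = 333.2 L
CL = ln 2 · Vd / t½ = 0.693 × 333.2 / 25.9 = 8.915 L/h
D = CL × Css × τ / F / S = 8.915 × 26.2 × 8 / 0.94 / 0.62 = 3206 mg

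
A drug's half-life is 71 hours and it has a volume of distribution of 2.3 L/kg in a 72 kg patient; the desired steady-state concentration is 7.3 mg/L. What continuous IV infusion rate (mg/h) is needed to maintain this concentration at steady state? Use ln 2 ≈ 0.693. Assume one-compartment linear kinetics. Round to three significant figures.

11.8 mg/h

Vd = 2.3 L/kg × 72 kg = 165.6 L
CL = ln 2 · Vd / t½ = 0.693 × 165.6 / 71 = 1.616 L/h
Infusion rate = CL × Css = 1.616 × 7.3 = 11.80 mg/h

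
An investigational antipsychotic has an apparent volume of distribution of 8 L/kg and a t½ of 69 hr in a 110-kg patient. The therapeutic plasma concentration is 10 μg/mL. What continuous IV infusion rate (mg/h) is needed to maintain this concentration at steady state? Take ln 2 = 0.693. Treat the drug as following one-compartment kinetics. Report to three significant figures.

88.4 mg/h

Vd(total) = 110 kg × 8 L/kg = 880.0 L
CL = 0.693 × Vd / t½ = 0.693 × 880.0 / 69 = 8.838 L/h
Infusion rate = CL × Css = 8.838 × 10 = 88.38 mg/h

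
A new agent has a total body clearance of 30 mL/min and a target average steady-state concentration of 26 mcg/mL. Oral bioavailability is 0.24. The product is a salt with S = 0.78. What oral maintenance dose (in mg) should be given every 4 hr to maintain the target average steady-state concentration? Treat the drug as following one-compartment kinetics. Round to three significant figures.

1000 mg

Convert clearance: 30 mL/min × 60 min/h ÷ 1000 mL/L = 1.800 L/h
D = CL × Css × τ / F / S = 1.800 × 26 × 4 / 0.24 / 0.78 = 1000 mg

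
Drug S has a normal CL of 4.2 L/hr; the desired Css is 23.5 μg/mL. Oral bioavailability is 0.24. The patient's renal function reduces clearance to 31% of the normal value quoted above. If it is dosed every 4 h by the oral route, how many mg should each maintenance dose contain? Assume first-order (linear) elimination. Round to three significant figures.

510 mg

Patient clearance = 0.31 × 4.200 = 1.302 L/h
At steady state, dose per interval replaces the amount cleared in that interval: F·D/τ = CL·Css.
D = CL × Css × τ / F = 1.302 × 23.5 × 4 / 0.24 = 510.0 mg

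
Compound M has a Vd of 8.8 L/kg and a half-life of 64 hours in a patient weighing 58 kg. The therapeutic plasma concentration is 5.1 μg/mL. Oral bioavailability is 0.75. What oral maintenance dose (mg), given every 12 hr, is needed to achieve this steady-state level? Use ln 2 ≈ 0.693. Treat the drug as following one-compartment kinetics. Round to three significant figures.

451 mg

Vd = 8.8 L/kg × 58 kg = 510.4 L
k = 0.693/64 = 0.01083 h⁻¹, so CL = k·Vd = 0.01083 × 510.4 = 5.528 L/h
D = CL × Css × τ / F = 5.528 × 5.1 × 12 / 0.75 = 451.1 mg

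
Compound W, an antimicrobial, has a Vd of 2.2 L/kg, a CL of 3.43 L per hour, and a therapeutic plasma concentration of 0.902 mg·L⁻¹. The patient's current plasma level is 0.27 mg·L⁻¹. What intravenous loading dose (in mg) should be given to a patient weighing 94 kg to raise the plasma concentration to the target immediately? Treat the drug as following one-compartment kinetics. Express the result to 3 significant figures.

Vd(total) = 94 kg × 2.2 L/kg = 206.8 L
Concentration deficit ΔC = 0.902 − 0.27 = 0.6320 mg/L
LD = Vd × ΔC = 206.8 × 0.6320 = 130.7 mg

131 mg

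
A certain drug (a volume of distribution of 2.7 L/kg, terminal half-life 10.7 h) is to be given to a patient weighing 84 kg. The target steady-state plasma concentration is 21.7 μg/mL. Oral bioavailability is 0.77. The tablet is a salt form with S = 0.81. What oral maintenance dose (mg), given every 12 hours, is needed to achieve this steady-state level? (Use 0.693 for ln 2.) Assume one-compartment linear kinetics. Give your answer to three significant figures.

6130 mg

Vd(total) = 84 kg × 2.7 L/kg = 226.8 L
CL = 0.693 × Vd / t½ = 0.693 × 226.8 / 10.7 = 14.69 L/h
D = CL × Css × τ / F / S = 14.69 × 21.7 × 12 / 0.77 / 0.81 = 6133 mg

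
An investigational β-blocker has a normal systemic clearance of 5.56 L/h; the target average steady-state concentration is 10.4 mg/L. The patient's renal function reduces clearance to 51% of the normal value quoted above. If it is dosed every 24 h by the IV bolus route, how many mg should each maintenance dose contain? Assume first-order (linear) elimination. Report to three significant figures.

Patient clearance = 0.51 × 5.560 = 2.836 L/h
D = CL × Css × τ = 2.836 × 10.4 × 24 = 707.9 mg

708 mg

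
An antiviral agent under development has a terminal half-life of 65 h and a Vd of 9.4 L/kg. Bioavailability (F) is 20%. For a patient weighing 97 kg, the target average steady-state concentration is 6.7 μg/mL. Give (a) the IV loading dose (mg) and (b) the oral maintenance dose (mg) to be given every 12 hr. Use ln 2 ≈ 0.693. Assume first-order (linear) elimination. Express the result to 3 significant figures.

(a) 6110 mg; (b) 3910 mg

Vd = 9.4 L/kg × 97 kg = 911.8 L
LD = Vd × C = 911.8 × 6.7 = 6109 mg
CL = 0.693 × Vd / t½ = 0.693 × 911.8 / 65 = 9.721 L/h
D = CL × Css × τ / F = 9.721 × 6.7 × 12 / 0.2 = 3908 mg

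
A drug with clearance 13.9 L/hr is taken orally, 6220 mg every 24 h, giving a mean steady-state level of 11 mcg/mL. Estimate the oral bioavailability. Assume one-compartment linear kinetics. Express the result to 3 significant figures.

F·D/τ = CL·Css at steady state → F = CL·Css·τ / D.
F = 13.9 × 11 × 24 / 6220 = 0.590

0.590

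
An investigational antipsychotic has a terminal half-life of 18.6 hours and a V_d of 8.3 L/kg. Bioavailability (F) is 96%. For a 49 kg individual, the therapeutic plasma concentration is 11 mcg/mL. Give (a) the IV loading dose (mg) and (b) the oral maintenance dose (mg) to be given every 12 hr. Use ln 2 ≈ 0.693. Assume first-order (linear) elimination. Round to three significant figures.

(a) 4470 mg; (b) 2080 mg

Vd(total) = 49 kg × 8.3 L/kg = 406.7 L
LD = Vd × C = 406.7 × 11 = 4474 mg
CL = 0.693 × Vd / t½ = 0.693 × 406.7 / 18.6 = 15.15 L/h
D = CL × Css × τ / F = 15.15 × 11 × 12 / 0.96 = 2083 mg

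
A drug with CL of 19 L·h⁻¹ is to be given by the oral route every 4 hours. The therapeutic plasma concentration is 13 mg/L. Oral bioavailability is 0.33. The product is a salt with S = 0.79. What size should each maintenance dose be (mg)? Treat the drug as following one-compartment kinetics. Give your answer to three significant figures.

D = CL × Css × τ / F / S = 19.00 × 13 × 4 / 0.33 / 0.79 = 3790 mg

3790 mg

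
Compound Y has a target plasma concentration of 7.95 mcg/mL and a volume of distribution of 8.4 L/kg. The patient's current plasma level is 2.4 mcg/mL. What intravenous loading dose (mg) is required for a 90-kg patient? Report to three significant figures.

Vd = 8.4 L/kg × 90 kg = 756.0 L
The loading dose fills Vd to the target concentration.
Concentration deficit ΔC = 7.95 − 2.4 = 5.550 mg/L
LD = Vd × ΔC = 756.0 × 5.550 = 4196 mg

4200 mg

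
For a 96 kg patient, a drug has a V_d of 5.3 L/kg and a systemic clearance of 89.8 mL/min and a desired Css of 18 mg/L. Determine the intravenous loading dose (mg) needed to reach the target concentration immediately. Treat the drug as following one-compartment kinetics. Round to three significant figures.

9160 mg

Vd(total) = 96 kg × 5.3 L/kg = 508.8 L
LD = Vd × C = 508.8 × 18.00 = 9158 mg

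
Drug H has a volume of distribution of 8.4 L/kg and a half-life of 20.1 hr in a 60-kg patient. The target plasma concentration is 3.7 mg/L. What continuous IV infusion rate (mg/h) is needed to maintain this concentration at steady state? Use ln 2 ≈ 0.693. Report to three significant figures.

64.3 mg/h

Vd = 8.4 L/kg × 60 kg = 504.0 L
CL = ln 2 · Vd / t½ = 0.693 × 504.0 / 20.1 = 17.38 L/h
Infusion rate = CL × Css = 17.38 × 3.7 = 64.31 mg/h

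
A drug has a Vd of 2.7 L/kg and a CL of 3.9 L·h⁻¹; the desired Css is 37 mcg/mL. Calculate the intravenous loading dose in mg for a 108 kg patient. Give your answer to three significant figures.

10800 mg

Total Vd = 2.7 × 108 = 291.6 L
LD is governed by Vd — clearance does not enter the loading-dose calculation.
LD = Vd × C = 291.6 × 37.00 = 10790 mg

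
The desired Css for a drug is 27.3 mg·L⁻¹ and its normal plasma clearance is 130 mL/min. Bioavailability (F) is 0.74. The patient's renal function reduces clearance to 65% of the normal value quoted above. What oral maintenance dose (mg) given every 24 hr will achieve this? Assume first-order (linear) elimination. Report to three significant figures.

4490 mg

CL = 130 mL/min × 60/1000 = 7.800 L/h
Patient clearance = 0.65 × 7.800 = 5.070 L/h
D = CL × Css × τ / F = 5.070 × 27.3 × 24 / 0.74 = 4489 mg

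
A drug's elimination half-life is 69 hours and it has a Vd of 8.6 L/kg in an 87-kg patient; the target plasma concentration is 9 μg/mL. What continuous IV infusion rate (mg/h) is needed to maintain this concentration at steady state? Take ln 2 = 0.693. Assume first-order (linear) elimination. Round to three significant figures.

Vd(total) = 87 kg × 8.6 L/kg = 748.2 L
CL = ln 2 · Vd / t½ = 0.693 × 748.2 / 69 = 7.515 L/h
Infusion rate = CL × Css = 7.515 × 9 = 67.64 mg/h

67.6 mg/h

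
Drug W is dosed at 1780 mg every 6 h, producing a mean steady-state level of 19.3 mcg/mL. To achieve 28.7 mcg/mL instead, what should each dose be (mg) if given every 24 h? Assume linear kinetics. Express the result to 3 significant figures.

10600 mg

For first-order elimination, Css ∝ F·D/(CL·τ); F and CL are unchanged, so Css ∝ D/τ.
D₂ = D₁ × (Css,target / Css,current) × (τ₂/τ₁) = 1780 × (28.7/19.3) × (24/6) = 10590 mg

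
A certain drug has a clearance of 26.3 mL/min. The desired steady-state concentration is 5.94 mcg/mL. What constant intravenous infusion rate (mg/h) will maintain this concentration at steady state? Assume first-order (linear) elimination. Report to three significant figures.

Convert clearance: 26.3 mL/min × 60 min/h ÷ 1000 mL/L = 1.578 L/h
Rate = CL × Css = 1.578 × 5.94 = 9.373 mg/h

9.37 mg/h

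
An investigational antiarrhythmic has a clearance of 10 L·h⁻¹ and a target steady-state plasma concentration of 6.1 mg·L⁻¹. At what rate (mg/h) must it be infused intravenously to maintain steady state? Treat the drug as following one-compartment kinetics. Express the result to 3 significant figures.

61.0 mg/h

R₀ = 10.00 × 6.1 = 61.00 mg/h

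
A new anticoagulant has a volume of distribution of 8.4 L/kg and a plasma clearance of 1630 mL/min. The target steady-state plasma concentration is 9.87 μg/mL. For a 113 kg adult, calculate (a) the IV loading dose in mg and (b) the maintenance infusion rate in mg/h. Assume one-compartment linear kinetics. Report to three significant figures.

Vd = 8.4 L/kg × 113 kg = 949.2 L
Loading dose = Vd × C = 949.2 × 9.87 = 9369 mg
CL = 1630 mL/min × 60/1000 = 97.80 L/h
Maintenance: replace elimination → rate = CL × Css = 97.80 × 9.87 = 965.3 mg/h

(a) 9370 mg; (b) 965 mg/h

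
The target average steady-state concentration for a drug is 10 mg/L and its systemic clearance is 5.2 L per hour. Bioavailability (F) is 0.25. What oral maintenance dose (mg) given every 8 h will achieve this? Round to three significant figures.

At steady state, dose per interval replaces the amount cleared in that interval: F·D/τ = CL·Css.
D = CL × Css × τ / F = 5.200 × 10 × 8 / 0.25 = 1664 mg

1660 mg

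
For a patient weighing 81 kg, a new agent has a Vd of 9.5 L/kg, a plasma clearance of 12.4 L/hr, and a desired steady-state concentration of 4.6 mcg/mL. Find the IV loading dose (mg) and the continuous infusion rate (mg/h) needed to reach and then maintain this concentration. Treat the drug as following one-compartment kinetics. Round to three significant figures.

(a) 3540 mg; (b) 57.0 mg/h

Total Vd = 9.5 × 81 = 769.5 L
Loading dose = Vd × C = 769.5 × 4.6 = 3540 mg
Maintenance: replace elimination → rate = CL × Css = 12.40 × 4.6 = 57.04 mg/h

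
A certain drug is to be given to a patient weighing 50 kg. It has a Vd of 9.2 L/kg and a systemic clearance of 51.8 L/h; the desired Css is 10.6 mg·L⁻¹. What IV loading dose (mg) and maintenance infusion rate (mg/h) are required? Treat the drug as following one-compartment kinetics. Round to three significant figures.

Vd(total) = 50 kg × 9.2 L/kg = 460.0 L
LD = Vd · C_target = 460.0 × 10.6 = 4876 mg
Maintenance: replace elimination → rate = CL × Css = 51.80 × 10.6 = 549.1 mg/h

(a) 4880 mg; (b) 549 mg/h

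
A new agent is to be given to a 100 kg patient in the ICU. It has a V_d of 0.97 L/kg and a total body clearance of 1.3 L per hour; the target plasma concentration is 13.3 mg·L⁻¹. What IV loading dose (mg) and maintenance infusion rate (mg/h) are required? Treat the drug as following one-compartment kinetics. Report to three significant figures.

(a) 1290 mg; (b) 17.3 mg/h

Vd(total) = 100 kg × 0.97 L/kg = 97.00 L
Loading dose = Vd × C = 97.00 × 13.3 = 1290 mg
Maintenance infusion rate = CL × Css = 1.300 × 13.3 = 17.29 mg/h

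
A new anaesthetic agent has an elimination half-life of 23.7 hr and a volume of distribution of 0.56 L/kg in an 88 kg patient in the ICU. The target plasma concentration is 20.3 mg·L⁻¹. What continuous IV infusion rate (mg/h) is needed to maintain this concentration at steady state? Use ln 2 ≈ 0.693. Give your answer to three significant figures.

Vd(total) = 88 kg × 0.56 L/kg = 49.28 L
CL = ln 2 · Vd / t½ = 0.693 × 49.28 / 23.7 = 1.441 L/h
Infusion rate = CL × Css = 1.441 × 20.3 = 29.25 mg/h

29.3 mg/h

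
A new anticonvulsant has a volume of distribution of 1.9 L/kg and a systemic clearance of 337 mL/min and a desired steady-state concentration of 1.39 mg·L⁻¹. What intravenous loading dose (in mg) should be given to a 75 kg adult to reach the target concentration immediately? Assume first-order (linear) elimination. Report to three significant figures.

Vd(total) = 75 kg × 1.9 L/kg = 142.5 L
Loading dose depends on Vd (not clearance): it fills the distribution volume.
LD = Vd × C = 142.5 × 1.390 = 198.1 mg

198 mg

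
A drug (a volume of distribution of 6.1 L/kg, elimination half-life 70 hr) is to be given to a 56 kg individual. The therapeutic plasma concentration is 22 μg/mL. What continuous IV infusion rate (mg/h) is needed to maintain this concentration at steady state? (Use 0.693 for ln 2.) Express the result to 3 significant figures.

Total Vd = 6.1 × 56 = 341.6 L
k = 0.693/70 = 0.009900 h⁻¹, so CL = k·Vd = 0.009900 × 341.6 = 3.382 L/h
Infusion rate = CL × Css = 3.382 × 22 = 74.40 mg/h

74.4 mg/h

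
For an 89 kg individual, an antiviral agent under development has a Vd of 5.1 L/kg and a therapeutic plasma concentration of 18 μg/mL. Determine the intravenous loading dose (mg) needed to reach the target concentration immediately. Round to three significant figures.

8170 mg

Vd(total) = 89 kg × 5.1 L/kg = 453.9 L
The loading dose fills Vd to the target concentration.
LD = Vd × C = 453.9 × 18.00 = 8170 mg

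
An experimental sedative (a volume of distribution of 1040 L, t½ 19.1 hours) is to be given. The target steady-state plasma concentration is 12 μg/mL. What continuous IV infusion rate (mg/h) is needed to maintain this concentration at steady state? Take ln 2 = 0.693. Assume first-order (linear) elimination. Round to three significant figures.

CL = ln 2 · Vd / t½ = 0.693 × 1040 / 19.1 = 37.73 L/h
Infusion rate = CL × Css = 37.73 × 12 = 452.8 mg/h

453 mg/h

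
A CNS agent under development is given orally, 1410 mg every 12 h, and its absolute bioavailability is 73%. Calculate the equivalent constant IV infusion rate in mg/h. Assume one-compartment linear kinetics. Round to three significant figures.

Equivalent systemic input: infusion rate = F·D/τ.
Rate = 0.73 × 1410 / 12 = 85.78 mg/h

85.8 mg/h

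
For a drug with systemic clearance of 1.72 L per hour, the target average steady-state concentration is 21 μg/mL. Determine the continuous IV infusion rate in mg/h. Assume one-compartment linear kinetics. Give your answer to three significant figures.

36.1 mg/h

Rate = CL × Css = 1.720 × 21 = 36.12 mg/h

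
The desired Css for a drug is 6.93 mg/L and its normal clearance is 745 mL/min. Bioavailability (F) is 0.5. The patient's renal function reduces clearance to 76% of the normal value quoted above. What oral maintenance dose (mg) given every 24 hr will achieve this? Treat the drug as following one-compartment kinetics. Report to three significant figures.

CL = 745 mL/min × 60/1000 = 44.70 L/h
Patient clearance = 0.76 × 44.70 = 33.97 L/h
At steady state, dose per interval replaces the amount cleared in that interval: F·D/τ = CL·Css.
D = CL × Css × τ / F = 33.97 × 6.93 × 24 / 0.5 = 11300 mg

11300 mg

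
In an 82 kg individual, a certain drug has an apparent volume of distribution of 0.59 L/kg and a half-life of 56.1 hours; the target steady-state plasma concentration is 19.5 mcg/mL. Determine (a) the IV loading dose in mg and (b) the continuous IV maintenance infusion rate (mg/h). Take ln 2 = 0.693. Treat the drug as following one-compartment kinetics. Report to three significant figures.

(a) 943 mg; (b) 11.7 mg/h

Vd = 0.59 L/kg × 82 kg = 48.38 L
LD = Vd × C = 48.38 × 19.5 = 943.4 mg
CL = 0.693 × Vd / t½ = 0.693 × 48.38 / 56.1 = 0.5976 L/h
Infusion rate = CL × Css = 0.5976 × 19.5 = 11.65 mg/h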